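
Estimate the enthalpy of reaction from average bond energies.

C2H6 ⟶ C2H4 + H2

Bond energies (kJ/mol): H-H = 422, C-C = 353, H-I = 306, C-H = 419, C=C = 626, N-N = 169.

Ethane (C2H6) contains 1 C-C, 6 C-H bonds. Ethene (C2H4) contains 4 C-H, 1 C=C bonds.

ΔH ≈ +143 kJ

Bonds broken (reactants):
  C-C: 1 × 353 = 353
  C-H: 6 × 419 = 2514
  Σ(broken) = 2867 kJ
Bonds formed (products):
  C-H: 4 × 419 = 1676
  C=C: 1 × 626 = 626
  H-H: 1 × 422 = 422
  Σ(formed) = 2724 kJ
ΔH = Σ(broken) − Σ(formed) = 2867 − 2724 = +143 kJ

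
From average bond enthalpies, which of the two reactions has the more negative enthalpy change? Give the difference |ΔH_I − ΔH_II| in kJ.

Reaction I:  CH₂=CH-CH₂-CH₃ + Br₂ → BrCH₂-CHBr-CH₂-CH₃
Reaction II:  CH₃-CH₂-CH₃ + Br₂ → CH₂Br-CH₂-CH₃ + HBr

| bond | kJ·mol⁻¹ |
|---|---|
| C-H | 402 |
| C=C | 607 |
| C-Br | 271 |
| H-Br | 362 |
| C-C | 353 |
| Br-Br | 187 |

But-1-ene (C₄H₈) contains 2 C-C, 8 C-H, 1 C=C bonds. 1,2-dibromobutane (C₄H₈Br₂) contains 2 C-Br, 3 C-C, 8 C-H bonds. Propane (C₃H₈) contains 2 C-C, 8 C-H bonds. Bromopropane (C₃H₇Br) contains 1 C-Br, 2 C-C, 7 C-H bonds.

Reaction I, by 57 kJ

Reaction I:
  Bonds broken (reactants):
    Br-Br: 1 × 187 = 187
    C-C: 2 × 353 = 706
    C-H: 8 × 402 = 3216
    C=C: 1 × 607 = 607
    Σ(broken) = 4716 kJ
  Bonds formed (products):
    C-Br: 2 × 271 = 542
    C-C: 3 × 353 = 1059
    C-H: 8 × 402 = 3216
    Σ(formed) = 4817 kJ
  ΔH_I = 4716 − 4817 = −101 kJ
Reaction II:
  Bonds broken (reactants):
    Br-Br: 1 × 187 = 187
    C-C: 2 × 353 = 706
    C-H: 8 × 402 = 3216
    Σ(broken) = 4109 kJ
  Bonds formed (products):
    C-Br: 1 × 271 = 271
    C-C: 2 × 353 = 706
    C-H: 7 × 402 = 2814
    H-Br: 1 × 362 = 362
    Σ(formed) = 4153 kJ
  ΔH_II = 4109 − 4153 = −44 kJ
ΔH_I − ΔH_II = −57 kJ, so reaction I has the more negative ΔH; |ΔH_I − ΔH_II| = 57 kJ.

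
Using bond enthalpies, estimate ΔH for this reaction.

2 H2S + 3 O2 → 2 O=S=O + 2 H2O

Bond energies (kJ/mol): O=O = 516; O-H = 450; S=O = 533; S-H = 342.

Bonds broken (reactants):
  O=O: 3 × 516 = 1548
  S-H: 4 × 342 = 1368
  Σ(broken) = 2916 kJ
Bonds formed (products):
  O-H: 4 × 450 = 1800
  S=O: 4 × 533 = 2132
  Σ(formed) = 3932 kJ
ΔH = Σ(broken) − Σ(formed) = 2916 − 3932 = −1016 kJ

ΔH ≈ −1016 kJ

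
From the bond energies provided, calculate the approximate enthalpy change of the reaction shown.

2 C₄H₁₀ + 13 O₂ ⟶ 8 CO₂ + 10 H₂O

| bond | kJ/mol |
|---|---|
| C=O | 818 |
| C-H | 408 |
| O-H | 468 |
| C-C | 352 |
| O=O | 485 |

ΔH ≈ −5871 kJ

Bonds broken (reactants):
  C-C: 6 × 352 = 2112
  C-H: 20 × 408 = 8160
  O=O: 13 × 485 = 6305
  Σ(broken) = 16577 kJ
Bonds formed (products):
  C=O: 16 × 818 = 13088
  O-H: 20 × 468 = 9360
  Σ(formed) = 22448 kJ
ΔH = Σ(broken) − Σ(formed) = 16577 − 22448 = −5871 kJ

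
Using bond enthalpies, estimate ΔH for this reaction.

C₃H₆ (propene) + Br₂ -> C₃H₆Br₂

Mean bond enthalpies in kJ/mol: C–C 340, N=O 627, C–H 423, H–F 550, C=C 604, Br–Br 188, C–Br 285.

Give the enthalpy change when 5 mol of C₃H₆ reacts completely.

ΔH = −590 kJ

Bonds broken (reactants):
  Br–Br: 1 × 188 = 188
  C–C: 1 × 340 = 340
  C–H: 6 × 423 = 2538
  C=C: 1 × 604 = 604
  Σ(broken) = 3670 kJ
Bonds formed (products):
  C–Br: 2 × 285 = 570
  C–C: 2 × 340 = 680
  C–H: 6 × 423 = 2538
  Σ(formed) = 3788 kJ
ΔH = Σ(broken) − Σ(formed) = 3670 − 3788 = −118 kJ
For 5× the reaction as written: 5 × (−118) = −590 kJ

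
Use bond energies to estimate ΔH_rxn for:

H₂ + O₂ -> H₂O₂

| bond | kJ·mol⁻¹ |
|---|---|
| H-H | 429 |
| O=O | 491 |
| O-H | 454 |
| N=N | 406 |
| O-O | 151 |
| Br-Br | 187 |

Bonds broken (reactants):
  H-H: 1 × 429 = 429
  O=O: 1 × 491 = 491
  Σ(broken) = 920 kJ
Bonds formed (products):
  O-H: 2 × 454 = 908
  O-O: 1 × 151 = 151
  Σ(formed) = 1059 kJ
ΔH = Σ(broken) − Σ(formed) = 920 − 1059 = −139 kJ

ΔH ≈ −139 kJ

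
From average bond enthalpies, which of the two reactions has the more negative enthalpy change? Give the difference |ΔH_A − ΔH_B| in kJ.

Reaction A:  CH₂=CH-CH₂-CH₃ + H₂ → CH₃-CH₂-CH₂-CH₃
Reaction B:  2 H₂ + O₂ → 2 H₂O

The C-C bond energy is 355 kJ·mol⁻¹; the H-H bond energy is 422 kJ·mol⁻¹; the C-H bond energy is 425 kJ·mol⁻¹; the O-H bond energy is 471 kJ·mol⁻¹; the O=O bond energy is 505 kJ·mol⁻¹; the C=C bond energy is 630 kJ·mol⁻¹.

Reaction A:
  Bonds broken (reactants):
    C-C: 2 × 355 = 710
    C-H: 8 × 425 = 3400
    C=C: 1 × 630 = 630
    H-H: 1 × 422 = 422
    Σ(broken) = 5162 kJ
  Bonds formed (products):
    C-C: 3 × 355 = 1065
    C-H: 10 × 425 = 4250
    Σ(formed) = 5315 kJ
  ΔH_A = 5162 − 5315 = −153 kJ
Reaction B:
  Bonds broken (reactants):
    H-H: 2 × 422 = 844
    O=O: 1 × 505 = 505
    Σ(broken) = 1349 kJ
  Bonds formed (products):
    O-H: 4 × 471 = 1884
    Σ(formed) = 1884 kJ
  ΔH_B = 1349 − 1884 = −535 kJ
ΔH_A − ΔH_B = +382 kJ, so reaction B has the more negative ΔH; |ΔH_A − ΔH_B| = 382 kJ.

Reaction B, by 382 kJ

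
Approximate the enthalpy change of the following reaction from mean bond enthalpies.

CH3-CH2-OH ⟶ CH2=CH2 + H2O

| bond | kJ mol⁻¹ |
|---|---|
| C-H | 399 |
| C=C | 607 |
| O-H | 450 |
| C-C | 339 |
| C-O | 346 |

Bonds broken (reactants):
  C-C: 1 × 339 = 339
  C-H: 5 × 399 = 1995
  C-O: 1 × 346 = 346
  O-H: 1 × 450 = 450
  Σ(broken) = 3130 kJ
Bonds formed (products):
  C-H: 4 × 399 = 1596
  C=C: 1 × 607 = 607
  O-H: 2 × 450 = 900
  Σ(formed) = 3103 kJ
ΔH = Σ(broken) − Σ(formed) = 3130 − 3103 = +27 kJ

ΔH ≈ +27 kJ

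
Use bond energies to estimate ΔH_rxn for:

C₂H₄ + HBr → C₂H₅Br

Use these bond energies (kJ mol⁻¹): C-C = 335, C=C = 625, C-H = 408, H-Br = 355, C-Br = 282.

Bonds broken (reactants):
  C-H: 4 × 408 = 1632
  C=C: 1 × 625 = 625
  H-Br: 1 × 355 = 355
  Σ(broken) = 2612 kJ
Bonds formed (products):
  C-Br: 1 × 282 = 282
  C-C: 1 × 335 = 335
  C-H: 5 × 408 = 2040
  Σ(formed) = 2657 kJ
ΔH = Σ(broken) − Σ(formed) = 2612 − 2657 = −45 kJ

ΔH ≈ −45 kJ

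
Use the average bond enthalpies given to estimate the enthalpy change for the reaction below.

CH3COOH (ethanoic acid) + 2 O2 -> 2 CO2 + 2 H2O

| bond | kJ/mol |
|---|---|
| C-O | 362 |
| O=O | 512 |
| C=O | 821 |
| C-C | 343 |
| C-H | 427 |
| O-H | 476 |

ΔH ≈ −881 kJ

Bonds broken (reactants):
  C-C: 1 × 343 = 343
  C-H: 3 × 427 = 1281
  C-O: 1 × 362 = 362
  C=O: 1 × 821 = 821
  O-H: 1 × 476 = 476
  O=O: 2 × 512 = 1024
  Σ(broken) = 4307 kJ
Bonds formed (products):
  C=O: 4 × 821 = 3284
  O-H: 4 × 476 = 1904
  Σ(formed) = 5188 kJ
ΔH = Σ(broken) − Σ(formed) = 4307 − 5188 = −881 kJ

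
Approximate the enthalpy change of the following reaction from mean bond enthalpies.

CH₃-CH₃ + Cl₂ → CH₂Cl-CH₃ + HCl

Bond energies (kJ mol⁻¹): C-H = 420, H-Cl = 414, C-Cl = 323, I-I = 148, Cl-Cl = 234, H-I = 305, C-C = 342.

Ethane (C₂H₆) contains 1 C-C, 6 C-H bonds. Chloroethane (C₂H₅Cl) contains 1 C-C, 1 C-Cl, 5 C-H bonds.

Bonds broken (reactants):
  C-C: 1 × 342 = 342
  C-H: 6 × 420 = 2520
  Cl-Cl: 1 × 234 = 234
  Σ(broken) = 3096 kJ
Bonds formed (products):
  C-C: 1 × 342 = 342
  C-Cl: 1 × 323 = 323
  C-H: 5 × 420 = 2100
  H-Cl: 1 × 414 = 414
  Σ(formed) = 3179 kJ
ΔH = Σ(broken) − Σ(formed) = 3096 − 3179 = −83 kJ

ΔH ≈ −83 kJ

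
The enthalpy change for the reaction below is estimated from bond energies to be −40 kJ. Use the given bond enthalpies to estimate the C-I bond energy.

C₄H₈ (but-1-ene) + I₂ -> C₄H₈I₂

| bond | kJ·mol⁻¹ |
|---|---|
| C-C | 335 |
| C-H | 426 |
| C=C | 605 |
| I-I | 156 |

Let D be the C-I bond energy.
Σ(broken) = 2×335 + 8×426 + 1×605 + 1×156 = 4839
Σ(formed) = 3×335 + 8×426 + 2×D = 4413 + 2D
ΔH = Σ(broken) − Σ(formed) = (4839) − (4413 + 2D) = +426 − 2D
Setting this equal to −40 kJ gives 2D = 466, so D = 233 kJ/mol.

D(C-I) ≈ 233 kJ/mol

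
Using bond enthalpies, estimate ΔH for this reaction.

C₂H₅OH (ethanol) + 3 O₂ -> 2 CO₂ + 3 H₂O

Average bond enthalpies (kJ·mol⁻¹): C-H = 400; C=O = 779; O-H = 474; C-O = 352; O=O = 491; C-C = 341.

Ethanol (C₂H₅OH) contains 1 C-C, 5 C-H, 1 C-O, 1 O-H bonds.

Bonds broken (reactants):
  C-C: 1 × 341 = 341
  C-H: 5 × 400 = 2000
  C-O: 1 × 352 = 352
  O-H: 1 × 474 = 474
  O=O: 3 × 491 = 1473
  Σ(broken) = 4640 kJ
Bonds formed (products):
  C=O: 4 × 779 = 3116
  O-H: 6 × 474 = 2844
  Σ(formed) = 5960 kJ
ΔH = Σ(broken) − Σ(formed) = 4640 − 5960 = −1320 kJ

ΔH ≈ −1320 kJ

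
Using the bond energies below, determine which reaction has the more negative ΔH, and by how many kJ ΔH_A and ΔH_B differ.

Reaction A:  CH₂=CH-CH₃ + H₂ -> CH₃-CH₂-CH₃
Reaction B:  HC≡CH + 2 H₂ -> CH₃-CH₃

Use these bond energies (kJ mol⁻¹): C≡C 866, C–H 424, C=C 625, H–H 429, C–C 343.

Reaction B, by 178 kJ

Reaction A:
  Bonds broken (reactants):
    C–C: 1 × 343 = 343
    C–H: 6 × 424 = 2544
    C=C: 1 × 625 = 625
    H–H: 1 × 429 = 429
    Σ(broken) = 3941 kJ
  Bonds formed (products):
    C–C: 2 × 343 = 686
    C–H: 8 × 424 = 3392
    Σ(formed) = 4078 kJ
  ΔH_A = 3941 − 4078 = −137 kJ
Reaction B:
  Bonds broken (reactants):
    C≡C: 1 × 866 = 866
    C–H: 2 × 424 = 848
    H–H: 2 × 429 = 858
    Σ(broken) = 2572 kJ
  Bonds formed (products):
    C–C: 1 × 343 = 343
    C–H: 6 × 424 = 2544
    Σ(formed) = 2887 kJ
  ΔH_B = 2572 − 2887 = −315 kJ
ΔH_A − ΔH_B = +178 kJ, so reaction B has the more negative ΔH; |ΔH_A − ΔH_B| = 178 kJ.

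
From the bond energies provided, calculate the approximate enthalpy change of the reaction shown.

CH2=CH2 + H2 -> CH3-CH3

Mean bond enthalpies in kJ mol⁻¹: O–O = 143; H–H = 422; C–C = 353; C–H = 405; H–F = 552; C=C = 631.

ΔH ≈ −110 kJ

Bonds broken (reactants):
  C–H: 4 × 405 = 1620
  C=C: 1 × 631 = 631
  H–H: 1 × 422 = 422
  Σ(broken) = 2673 kJ
Bonds formed (products):
  C–C: 1 × 353 = 353
  C–H: 6 × 405 = 2430
  Σ(formed) = 2783 kJ
ΔH = Σ(broken) − Σ(formed) = 2673 − 2783 = −110 kJ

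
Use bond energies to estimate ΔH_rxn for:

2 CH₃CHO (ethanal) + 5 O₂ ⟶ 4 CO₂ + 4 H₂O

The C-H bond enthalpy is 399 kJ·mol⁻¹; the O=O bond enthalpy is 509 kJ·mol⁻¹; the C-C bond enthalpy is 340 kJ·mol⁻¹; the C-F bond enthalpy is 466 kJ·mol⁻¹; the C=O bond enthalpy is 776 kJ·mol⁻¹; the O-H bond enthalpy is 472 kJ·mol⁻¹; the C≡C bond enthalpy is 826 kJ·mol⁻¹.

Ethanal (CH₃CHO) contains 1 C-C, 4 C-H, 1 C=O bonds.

ΔH ≈ −2015 kJ

Bonds broken (reactants):
  C-C: 2 × 340 = 680
  C-H: 8 × 399 = 3192
  C=O: 2 × 776 = 1552
  O=O: 5 × 509 = 2545
  Σ(broken) = 7969 kJ
Bonds formed (products):
  C=O: 8 × 776 = 6208
  O-H: 8 × 472 = 3776
  Σ(formed) = 9984 kJ
ΔH = Σ(broken) − Σ(formed) = 7969 − 9984 = −2015 kJ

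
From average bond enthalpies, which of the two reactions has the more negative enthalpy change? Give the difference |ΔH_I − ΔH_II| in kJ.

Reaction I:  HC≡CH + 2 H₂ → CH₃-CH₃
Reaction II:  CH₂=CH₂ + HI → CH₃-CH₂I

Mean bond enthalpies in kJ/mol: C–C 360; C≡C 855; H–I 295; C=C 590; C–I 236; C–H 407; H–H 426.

Reaction I, by 163 kJ

Reaction I:
  Bonds broken (reactants):
    C≡C: 1 × 855 = 855
    C–H: 2 × 407 = 814
    H–H: 2 × 426 = 852
    Σ(broken) = 2521 kJ
  Bonds formed (products):
    C–C: 1 × 360 = 360
    C–H: 6 × 407 = 2442
    Σ(formed) = 2802 kJ
  ΔH_I = 2521 − 2802 = −281 kJ
Reaction II:
  Bonds broken (reactants):
    C–H: 4 × 407 = 1628
    C=C: 1 × 590 = 590
    H–I: 1 × 295 = 295
    Σ(broken) = 2513 kJ
  Bonds formed (products):
    C–C: 1 × 360 = 360
    C–H: 5 × 407 = 2035
    C–I: 1 × 236 = 236
    Σ(formed) = 2631 kJ
  ΔH_II = 2513 − 2631 = −118 kJ
ΔH_I − ΔH_II = −163 kJ, so reaction I has the more negative ΔH; |ΔH_I − ΔH_II| = 163 kJ.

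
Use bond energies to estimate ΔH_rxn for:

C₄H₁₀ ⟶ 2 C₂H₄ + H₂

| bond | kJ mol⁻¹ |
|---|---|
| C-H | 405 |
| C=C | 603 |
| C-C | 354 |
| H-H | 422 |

Bonds broken (reactants):
  C-C: 3 × 354 = 1062
  C-H: 10 × 405 = 4050
  Σ(broken) = 5112 kJ
Bonds formed (products):
  C-H: 8 × 405 = 3240
  C=C: 2 × 603 = 1206
  H-H: 1 × 422 = 422
  Σ(formed) = 4868 kJ
ΔH = Σ(broken) − Σ(formed) = 5112 − 4868 = +244 kJ

ΔH ≈ +244 kJ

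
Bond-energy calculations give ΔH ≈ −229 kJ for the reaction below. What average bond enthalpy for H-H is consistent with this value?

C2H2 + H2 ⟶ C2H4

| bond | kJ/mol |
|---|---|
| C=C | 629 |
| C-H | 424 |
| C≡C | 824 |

Let D be the H-H bond energy.
Σ(broken) = 1×824 + 2×424 + 1×D = 1672 + D
Σ(formed) = 4×424 + 1×629 = 2325
ΔH = Σ(broken) − Σ(formed) = (1672 + D) − (2325) = −653 + D
Setting this equal to −229 kJ gives D = 424 kJ/mol.

D(H-H) ≈ 424 kJ/mol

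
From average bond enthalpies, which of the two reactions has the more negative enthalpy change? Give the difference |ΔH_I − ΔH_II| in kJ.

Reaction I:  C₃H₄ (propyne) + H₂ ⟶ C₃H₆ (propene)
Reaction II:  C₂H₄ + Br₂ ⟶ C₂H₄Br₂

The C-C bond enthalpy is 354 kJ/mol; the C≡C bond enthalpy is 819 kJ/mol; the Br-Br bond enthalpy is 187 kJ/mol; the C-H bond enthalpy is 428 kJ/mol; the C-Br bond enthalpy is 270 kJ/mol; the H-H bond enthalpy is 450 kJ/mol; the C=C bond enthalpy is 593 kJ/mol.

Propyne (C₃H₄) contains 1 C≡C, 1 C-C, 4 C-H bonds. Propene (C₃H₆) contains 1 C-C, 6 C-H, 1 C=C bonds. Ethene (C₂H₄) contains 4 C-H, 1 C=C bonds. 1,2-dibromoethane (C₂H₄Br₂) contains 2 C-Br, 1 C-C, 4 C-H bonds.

Reaction I, by 66 kJ

Reaction I:
  Bonds broken (reactants):
    C≡C: 1 × 819 = 819
    C-C: 1 × 354 = 354
    C-H: 4 × 428 = 1712
    H-H: 1 × 450 = 450
    Σ(broken) = 3335 kJ
  Bonds formed (products):
    C-C: 1 × 354 = 354
    C-H: 6 × 428 = 2568
    C=C: 1 × 593 = 593
    Σ(formed) = 3515 kJ
  ΔH_I = 3335 − 3515 = −180 kJ
Reaction II:
  Bonds broken (reactants):
    Br-Br: 1 × 187 = 187
    C-H: 4 × 428 = 1712
    C=C: 1 × 593 = 593
    Σ(broken) = 2492 kJ
  Bonds formed (products):
    C-Br: 2 × 270 = 540
    C-C: 1 × 354 = 354
    C-H: 4 × 428 = 1712
    Σ(formed) = 2606 kJ
  ΔH_II = 2492 − 2606 = −114 kJ
ΔH_I − ΔH_II = −66 kJ, so reaction I has the more negative ΔH; |ΔH_I − ΔH_II| = 66 kJ.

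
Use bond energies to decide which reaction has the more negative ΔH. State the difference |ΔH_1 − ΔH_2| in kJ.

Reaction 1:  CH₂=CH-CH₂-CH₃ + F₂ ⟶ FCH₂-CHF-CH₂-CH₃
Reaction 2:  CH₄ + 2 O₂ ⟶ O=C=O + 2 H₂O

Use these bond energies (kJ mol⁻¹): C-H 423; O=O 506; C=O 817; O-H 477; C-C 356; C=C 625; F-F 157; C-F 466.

Reaction 1:
  Bonds broken (reactants):
    C-C: 2 × 356 = 712
    C-H: 8 × 423 = 3384
    C=C: 1 × 625 = 625
    F-F: 1 × 157 = 157
    Σ(broken) = 4878 kJ
  Bonds formed (products):
    C-C: 3 × 356 = 1068
    C-F: 2 × 466 = 932
    C-H: 8 × 423 = 3384
    Σ(formed) = 5384 kJ
  ΔH_1 = 4878 − 5384 = −506 kJ
Reaction 2:
  Bonds broken (reactants):
    C-H: 4 × 423 = 1692
    O=O: 2 × 506 = 1012
    Σ(broken) = 2704 kJ
  Bonds formed (products):
    C=O: 2 × 817 = 1634
    O-H: 4 × 477 = 1908
    Σ(formed) = 3542 kJ
  ΔH_2 = 2704 − 3542 = −838 kJ
ΔH_1 − ΔH_2 = +332 kJ, so reaction 2 has the more negative ΔH; |ΔH_1 − ΔH_2| = 332 kJ.

Reaction 2, by 332 kJ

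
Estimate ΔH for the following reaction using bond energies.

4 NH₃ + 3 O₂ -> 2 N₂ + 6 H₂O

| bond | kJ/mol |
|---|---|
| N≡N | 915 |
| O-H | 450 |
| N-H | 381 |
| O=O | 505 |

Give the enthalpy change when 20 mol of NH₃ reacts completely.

Bonds broken (reactants):
  N-H: 12 × 381 = 4572
  O=O: 3 × 505 = 1515
  Σ(broken) = 6087 kJ
Bonds formed (products):
  N≡N: 2 × 915 = 1830
  O-H: 12 × 450 = 5400
  Σ(formed) = 7230 kJ
ΔH = Σ(broken) − Σ(formed) = 6087 − 7230 = −1143 kJ
For 5× the reaction as written: 5 × (−1143) = −5715 kJ

ΔH = −5715 kJ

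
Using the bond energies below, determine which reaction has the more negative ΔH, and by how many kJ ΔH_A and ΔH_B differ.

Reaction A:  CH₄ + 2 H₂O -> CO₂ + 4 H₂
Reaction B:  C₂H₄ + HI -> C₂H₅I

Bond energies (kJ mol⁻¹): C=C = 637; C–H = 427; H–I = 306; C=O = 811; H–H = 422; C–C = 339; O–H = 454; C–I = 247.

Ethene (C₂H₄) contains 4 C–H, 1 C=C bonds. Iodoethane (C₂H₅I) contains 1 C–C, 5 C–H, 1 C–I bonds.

Reaction B, by 284 kJ

Reaction A:
  Bonds broken (reactants):
    C–H: 4 × 427 = 1708
    O–H: 4 × 454 = 1816
    Σ(broken) = 3524 kJ
  Bonds formed (products):
    C=O: 2 × 811 = 1622
    H–H: 4 × 422 = 1688
    Σ(formed) = 3310 kJ
  ΔH_A = 3524 − 3310 = +214 kJ
Reaction B:
  Bonds broken (reactants):
    C–H: 4 × 427 = 1708
    C=C: 1 × 637 = 637
    H–I: 1 × 306 = 306
    Σ(broken) = 2651 kJ
  Bonds formed (products):
    C–C: 1 × 339 = 339
    C–H: 5 × 427 = 2135
    C–I: 1 × 247 = 247
    Σ(formed) = 2721 kJ
  ΔH_B = 2651 − 2721 = −70 kJ
ΔH_A − ΔH_B = +284 kJ, so reaction B has the more negative ΔH; |ΔH_A − ΔH_B| = 284 kJ.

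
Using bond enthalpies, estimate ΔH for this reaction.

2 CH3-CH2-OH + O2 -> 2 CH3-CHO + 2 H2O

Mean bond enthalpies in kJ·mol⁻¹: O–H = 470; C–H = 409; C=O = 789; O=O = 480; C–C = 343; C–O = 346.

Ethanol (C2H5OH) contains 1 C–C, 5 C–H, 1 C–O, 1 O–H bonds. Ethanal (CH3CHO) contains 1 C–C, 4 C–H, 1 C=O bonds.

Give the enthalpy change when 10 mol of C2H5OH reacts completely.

ΔH = −2640 kJ

Bonds broken (reactants):
  C–C: 2 × 343 = 686
  C–H: 10 × 409 = 4090
  C–O: 2 × 346 = 692
  O–H: 2 × 470 = 940
  O=O: 1 × 480 = 480
  Σ(broken) = 6888 kJ
Bonds formed (products):
  C–C: 2 × 343 = 686
  C–H: 8 × 409 = 3272
  C=O: 2 × 789 = 1578
  O–H: 4 × 470 = 1880
  Σ(formed) = 7416 kJ
ΔH = Σ(broken) − Σ(formed) = 6888 − 7416 = −528 kJ
For 5× the reaction as written: 5 × (−528) = −2640 kJ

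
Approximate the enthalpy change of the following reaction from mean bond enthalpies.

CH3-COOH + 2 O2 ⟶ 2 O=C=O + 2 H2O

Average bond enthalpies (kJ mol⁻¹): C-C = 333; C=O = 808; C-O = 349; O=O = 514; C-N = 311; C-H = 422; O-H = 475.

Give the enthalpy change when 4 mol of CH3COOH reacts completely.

ΔH = −3492 kJ

Bonds broken (reactants):
  C-C: 1 × 333 = 333
  C-H: 3 × 422 = 1266
  C-O: 1 × 349 = 349
  C=O: 1 × 808 = 808
  O-H: 1 × 475 = 475
  O=O: 2 × 514 = 1028
  Σ(broken) = 4259 kJ
Bonds formed (products):
  C=O: 4 × 808 = 3232
  O-H: 4 × 475 = 1900
  Σ(formed) = 5132 kJ
ΔH = Σ(broken) − Σ(formed) = 4259 − 5132 = −873 kJ
For 4× the reaction as written: 4 × (−873) = −3492 kJ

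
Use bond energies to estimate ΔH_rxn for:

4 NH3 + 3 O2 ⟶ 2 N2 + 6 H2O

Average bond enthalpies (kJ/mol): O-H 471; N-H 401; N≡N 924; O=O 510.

ΔH ≈ −1158 kJ

Bonds broken (reactants):
  N-H: 12 × 401 = 4812
  O=O: 3 × 510 = 1530
  Σ(broken) = 6342 kJ
Bonds formed (products):
  N≡N: 2 × 924 = 1848
  O-H: 12 × 471 = 5652
  Σ(formed) = 7500 kJ
ΔH = Σ(broken) − Σ(formed) = 6342 − 7500 = −1158 kJ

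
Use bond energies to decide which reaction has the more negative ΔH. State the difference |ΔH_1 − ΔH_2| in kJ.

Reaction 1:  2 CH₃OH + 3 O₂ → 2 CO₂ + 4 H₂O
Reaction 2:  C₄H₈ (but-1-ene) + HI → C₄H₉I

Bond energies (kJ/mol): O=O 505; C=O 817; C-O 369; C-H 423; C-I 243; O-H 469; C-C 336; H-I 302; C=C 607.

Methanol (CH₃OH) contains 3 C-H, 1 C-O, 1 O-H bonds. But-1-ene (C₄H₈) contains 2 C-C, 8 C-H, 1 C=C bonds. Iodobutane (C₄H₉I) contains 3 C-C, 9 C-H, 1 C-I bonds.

Reaction 1, by 1198 kJ

Reaction 1:
  Bonds broken (reactants):
    C-H: 6 × 423 = 2538
    C-O: 2 × 369 = 738
    O-H: 2 × 469 = 938
    O=O: 3 × 505 = 1515
    Σ(broken) = 5729 kJ
  Bonds formed (products):
    C=O: 4 × 817 = 3268
    O-H: 8 × 469 = 3752
    Σ(formed) = 7020 kJ
  ΔH_1 = 5729 − 7020 = −1291 kJ
Reaction 2:
  Bonds broken (reactants):
    C-C: 2 × 336 = 672
    C-H: 8 × 423 = 3384
    C=C: 1 × 607 = 607
    H-I: 1 × 302 = 302
    Σ(broken) = 4965 kJ
  Bonds formed (products):
    C-C: 3 × 336 = 1008
    C-H: 9 × 423 = 3807
    C-I: 1 × 243 = 243
    Σ(formed) = 5058 kJ
  ΔH_2 = 4965 − 5058 = −93 kJ
ΔH_1 − ΔH_2 = −1198 kJ, so reaction 1 has the more negative ΔH; |ΔH_1 − ΔH_2| = 1198 kJ.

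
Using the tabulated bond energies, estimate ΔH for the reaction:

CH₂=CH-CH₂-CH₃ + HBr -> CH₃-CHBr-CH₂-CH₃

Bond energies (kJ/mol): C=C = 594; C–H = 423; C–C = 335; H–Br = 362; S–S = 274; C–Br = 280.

ΔH ≈ −82 kJ

Bonds broken (reactants):
  C–C: 2 × 335 = 670
  C–H: 8 × 423 = 3384
  C=C: 1 × 594 = 594
  H–Br: 1 × 362 = 362
  Σ(broken) = 5010 kJ
Bonds formed (products):
  C–Br: 1 × 280 = 280
  C–C: 3 × 335 = 1005
  C–H: 9 × 423 = 3807
  Σ(formed) = 5092 kJ
ΔH = Σ(broken) − Σ(formed) = 5010 − 5092 = −82 kJ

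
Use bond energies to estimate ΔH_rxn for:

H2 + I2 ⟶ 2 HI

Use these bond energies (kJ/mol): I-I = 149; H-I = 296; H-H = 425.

Bonds broken (reactants):
  H-H: 1 × 425 = 425
  I-I: 1 × 149 = 149
  Σ(broken) = 574 kJ
Bonds formed (products):
  H-I: 2 × 296 = 592
  Σ(formed) = 592 kJ
ΔH = Σ(broken) − Σ(formed) = 574 − 592 = −18 kJ

ΔH ≈ −18 kJ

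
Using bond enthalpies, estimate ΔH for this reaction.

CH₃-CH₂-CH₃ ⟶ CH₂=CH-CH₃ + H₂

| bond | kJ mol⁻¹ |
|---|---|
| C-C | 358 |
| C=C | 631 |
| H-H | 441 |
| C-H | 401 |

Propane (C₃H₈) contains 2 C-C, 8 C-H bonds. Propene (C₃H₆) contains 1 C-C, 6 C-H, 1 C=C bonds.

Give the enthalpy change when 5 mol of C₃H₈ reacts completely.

Bonds broken (reactants):
  C-C: 2 × 358 = 716
  C-H: 8 × 401 = 3208
  Σ(broken) = 3924 kJ
Bonds formed (products):
  C-C: 1 × 358 = 358
  C-H: 6 × 401 = 2406
  C=C: 1 × 631 = 631
  H-H: 1 × 441 = 441
  Σ(formed) = 3836 kJ
ΔH = Σ(broken) − Σ(formed) = 3924 − 3836 = +88 kJ
For 5× the reaction as written: 5 × (+88) = +440 kJ

ΔH = +440 kJ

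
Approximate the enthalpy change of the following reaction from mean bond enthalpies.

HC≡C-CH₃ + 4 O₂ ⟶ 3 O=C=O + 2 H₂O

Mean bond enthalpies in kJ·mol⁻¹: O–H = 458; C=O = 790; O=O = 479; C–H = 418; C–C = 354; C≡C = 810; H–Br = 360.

ΔH ≈ −1820 kJ

Bonds broken (reactants):
  C≡C: 1 × 810 = 810
  C–C: 1 × 354 = 354
  C–H: 4 × 418 = 1672
  O=O: 4 × 479 = 1916
  Σ(broken) = 4752 kJ
Bonds formed (products):
  C=O: 6 × 790 = 4740
  O–H: 4 × 458 = 1832
  Σ(formed) = 6572 kJ
ΔH = Σ(broken) − Σ(formed) = 4752 − 6572 = −1820 kJ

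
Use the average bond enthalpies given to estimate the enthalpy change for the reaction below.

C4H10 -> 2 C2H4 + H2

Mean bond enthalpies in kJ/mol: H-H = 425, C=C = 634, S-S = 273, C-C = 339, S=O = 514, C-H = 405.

ΔH ≈ +134 kJ

Bonds broken (reactants):
  C-C: 3 × 339 = 1017
  C-H: 10 × 405 = 4050
  Σ(broken) = 5067 kJ
Bonds formed (products):
  C-H: 8 × 405 = 3240
  C=C: 2 × 634 = 1268
  H-H: 1 × 425 = 425
  Σ(formed) = 4933 kJ
ΔH = Σ(broken) − Σ(formed) = 5067 − 4933 = +134 kJ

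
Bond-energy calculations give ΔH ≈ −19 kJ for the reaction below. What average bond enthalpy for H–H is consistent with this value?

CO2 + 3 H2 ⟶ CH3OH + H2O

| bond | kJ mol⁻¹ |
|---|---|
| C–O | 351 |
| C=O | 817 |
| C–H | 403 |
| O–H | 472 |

Let D be the H–H bond energy.
Σ(broken) = 2×817 + 3×D = 1634 + 3D
Σ(formed) = 3×403 + 1×351 + 3×472 = 2976
ΔH = Σ(broken) − Σ(formed) = (1634 + 3D) − (2976) = −1342 + 3D
Setting this equal to −19 kJ gives 3D = 1323, so D = 441 kJ/mol.

D(H–H) ≈ 441 kJ/mol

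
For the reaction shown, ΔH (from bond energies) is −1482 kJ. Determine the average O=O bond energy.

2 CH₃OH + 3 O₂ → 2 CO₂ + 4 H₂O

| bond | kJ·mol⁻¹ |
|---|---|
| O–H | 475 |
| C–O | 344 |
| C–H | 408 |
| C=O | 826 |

D(O=O) ≈ 512 kJ/mol

Let D be the O=O bond energy.
Σ(broken) = 6×408 + 2×344 + 2×475 + 3×D = 4086 + 3D
Σ(formed) = 4×826 + 8×475 = 7104
ΔH = Σ(broken) − Σ(formed) = (4086 + 3D) − (7104) = −3018 + 3D
Setting this equal to −1482 kJ gives 3D = 1536, so D = 512 kJ/mol.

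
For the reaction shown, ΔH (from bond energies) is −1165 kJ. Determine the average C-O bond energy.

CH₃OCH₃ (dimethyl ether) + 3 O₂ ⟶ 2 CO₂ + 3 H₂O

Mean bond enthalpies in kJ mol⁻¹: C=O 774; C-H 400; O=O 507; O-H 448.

D(C-O) ≈ 349 kJ/mol

Let D be the C-O bond energy.
Σ(broken) = 6×400 + 2×D + 3×507 = 3921 + 2D
Σ(formed) = 4×774 + 6×448 = 5784
ΔH = Σ(broken) − Σ(formed) = (3921 + 2D) − (5784) = −1863 + 2D
Setting this equal to −1165 kJ gives 2D = 698, so D = 349 kJ/mol.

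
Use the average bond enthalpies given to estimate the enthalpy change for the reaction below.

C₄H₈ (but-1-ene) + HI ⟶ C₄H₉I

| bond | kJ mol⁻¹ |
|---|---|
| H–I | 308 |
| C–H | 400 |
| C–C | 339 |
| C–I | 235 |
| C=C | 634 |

ΔH ≈ −32 kJ

Bonds broken (reactants):
  C–C: 2 × 339 = 678
  C–H: 8 × 400 = 3200
  C=C: 1 × 634 = 634
  H–I: 1 × 308 = 308
  Σ(broken) = 4820 kJ
Bonds formed (products):
  C–C: 3 × 339 = 1017
  C–H: 9 × 400 = 3600
  C–I: 1 × 235 = 235
  Σ(formed) = 4852 kJ
ΔH = Σ(broken) − Σ(formed) = 4820 − 4852 = −32 kJ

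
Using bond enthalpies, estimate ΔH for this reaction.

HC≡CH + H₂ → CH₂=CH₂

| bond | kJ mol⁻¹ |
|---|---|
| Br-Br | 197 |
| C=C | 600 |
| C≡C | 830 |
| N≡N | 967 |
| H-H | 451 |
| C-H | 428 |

ΔH ≈ −175 kJ

Bonds broken (reactants):
  C≡C: 1 × 830 = 830
  C-H: 2 × 428 = 856
  H-H: 1 × 451 = 451
  Σ(broken) = 2137 kJ
Bonds formed (products):
  C-H: 4 × 428 = 1712
  C=C: 1 × 600 = 600
  Σ(formed) = 2312 kJ
ΔH = Σ(broken) − Σ(formed) = 2137 − 2312 = −175 kJ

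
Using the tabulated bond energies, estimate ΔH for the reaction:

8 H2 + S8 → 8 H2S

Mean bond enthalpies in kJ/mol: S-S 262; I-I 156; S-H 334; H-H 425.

Bonds broken (reactants):
  H-H: 8 × 425 = 3400
  S-S: 8 × 262 = 2096
  Σ(broken) = 5496 kJ
Bonds formed (products):
  S-H: 16 × 334 = 5344
  Σ(formed) = 5344 kJ
ΔH = Σ(broken) − Σ(formed) = 5496 − 5344 = +152 kJ

ΔH ≈ +152 kJ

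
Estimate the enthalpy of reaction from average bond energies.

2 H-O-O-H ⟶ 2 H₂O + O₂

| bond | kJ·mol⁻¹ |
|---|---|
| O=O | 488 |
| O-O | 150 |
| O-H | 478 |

ΔH ≈ −188 kJ

Bonds broken (reactants):
  O-H: 4 × 478 = 1912
  O-O: 2 × 150 = 300
  Σ(broken) = 2212 kJ
Bonds formed (products):
  O-H: 4 × 478 = 1912
  O=O: 1 × 488 = 488
  Σ(formed) = 2400 kJ
ΔH = Σ(broken) − Σ(formed) = 2212 − 2400 = −188 kJ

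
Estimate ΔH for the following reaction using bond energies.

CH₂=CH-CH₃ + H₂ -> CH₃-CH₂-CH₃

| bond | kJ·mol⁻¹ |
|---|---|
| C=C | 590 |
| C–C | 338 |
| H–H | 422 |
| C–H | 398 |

ΔH ≈ −122 kJ

Bonds broken (reactants):
  C–C: 1 × 338 = 338
  C–H: 6 × 398 = 2388
  C=C: 1 × 590 = 590
  H–H: 1 × 422 = 422
  Σ(broken) = 3738 kJ
Bonds formed (products):
  C–C: 2 × 338 = 676
  C–H: 8 × 398 = 3184
  Σ(formed) = 3860 kJ
ΔH = Σ(broken) − Σ(formed) = 3738 − 3860 = −122 kJ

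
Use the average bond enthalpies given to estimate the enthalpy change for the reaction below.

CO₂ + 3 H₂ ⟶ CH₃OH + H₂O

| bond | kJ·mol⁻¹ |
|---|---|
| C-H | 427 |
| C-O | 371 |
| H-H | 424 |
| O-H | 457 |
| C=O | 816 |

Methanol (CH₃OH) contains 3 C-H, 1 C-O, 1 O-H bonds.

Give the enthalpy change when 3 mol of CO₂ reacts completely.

Bonds broken (reactants):
  C=O: 2 × 816 = 1632
  H-H: 3 × 424 = 1272
  Σ(broken) = 2904 kJ
Bonds formed (products):
  C-H: 3 × 427 = 1281
  C-O: 1 × 371 = 371
  O-H: 3 × 457 = 1371
  Σ(formed) = 3023 kJ
ΔH = Σ(broken) − Σ(formed) = 2904 − 3023 = −119 kJ
For 3× the reaction as written: 3 × (−119) = −357 kJ

ΔH = −357 kJ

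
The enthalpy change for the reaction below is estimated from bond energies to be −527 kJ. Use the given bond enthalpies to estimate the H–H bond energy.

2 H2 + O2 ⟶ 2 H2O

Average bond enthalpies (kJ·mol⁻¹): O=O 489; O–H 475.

D(H–H) ≈ 442 kJ/mol

Let D be the H–H bond energy.
Σ(broken) = 2×D + 1×489 = 489 + 2D
Σ(formed) = 4×475 = 1900
ΔH = Σ(broken) − Σ(formed) = (489 + 2D) − (1900) = −1411 + 2D
Setting this equal to −527 kJ gives 2D = 884, so D = 442 kJ/mol.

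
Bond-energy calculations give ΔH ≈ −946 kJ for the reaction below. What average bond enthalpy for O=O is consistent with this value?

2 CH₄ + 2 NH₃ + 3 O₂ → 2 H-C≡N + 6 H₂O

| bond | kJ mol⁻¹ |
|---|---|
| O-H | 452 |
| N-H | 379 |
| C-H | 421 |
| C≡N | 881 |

D(O=O) ≈ 480 kJ/mol

Let D be the O=O bond energy.
Σ(broken) = 8×421 + 6×379 + 3×D = 5642 + 3D
Σ(formed) = 2×881 + 2×421 + 12×452 = 8028
ΔH = Σ(broken) − Σ(formed) = (5642 + 3D) − (8028) = −2386 + 3D
Setting this equal to −946 kJ gives 3D = 1440, so D = 480 kJ/mol.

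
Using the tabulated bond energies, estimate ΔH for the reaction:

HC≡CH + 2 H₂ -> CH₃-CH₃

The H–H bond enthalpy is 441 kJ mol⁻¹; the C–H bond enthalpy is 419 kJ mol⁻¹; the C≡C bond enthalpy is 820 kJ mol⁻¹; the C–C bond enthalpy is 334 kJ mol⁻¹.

ΔH ≈ −308 kJ

Bonds broken (reactants):
  C≡C: 1 × 820 = 820
  C–H: 2 × 419 = 838
  H–H: 2 × 441 = 882
  Σ(broken) = 2540 kJ
Bonds formed (products):
  C–C: 1 × 334 = 334
  C–H: 6 × 419 = 2514
  Σ(formed) = 2848 kJ
ΔH = Σ(broken) − Σ(formed) = 2540 − 2848 = −308 kJ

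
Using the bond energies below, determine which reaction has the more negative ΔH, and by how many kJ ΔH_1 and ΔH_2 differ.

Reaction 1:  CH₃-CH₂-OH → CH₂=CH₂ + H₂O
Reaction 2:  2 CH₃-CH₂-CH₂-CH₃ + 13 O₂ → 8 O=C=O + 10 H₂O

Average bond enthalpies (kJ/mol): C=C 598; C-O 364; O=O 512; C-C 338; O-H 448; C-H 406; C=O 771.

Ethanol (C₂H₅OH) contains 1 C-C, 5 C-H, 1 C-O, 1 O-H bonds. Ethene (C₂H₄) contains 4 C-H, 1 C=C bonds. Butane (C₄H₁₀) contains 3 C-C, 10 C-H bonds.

Reaction 1:
  Bonds broken (reactants):
    C-C: 1 × 338 = 338
    C-H: 5 × 406 = 2030
    C-O: 1 × 364 = 364
    O-H: 1 × 448 = 448
    Σ(broken) = 3180 kJ
  Bonds formed (products):
    C-H: 4 × 406 = 1624
    C=C: 1 × 598 = 598
    O-H: 2 × 448 = 896
    Σ(formed) = 3118 kJ
  ΔH_1 = 3180 − 3118 = +62 kJ
Reaction 2:
  Bonds broken (reactants):
    C-C: 6 × 338 = 2028
    C-H: 20 × 406 = 8120
    O=O: 13 × 512 = 6656
    Σ(broken) = 16804 kJ
  Bonds formed (products):
    C=O: 16 × 771 = 12336
    O-H: 20 × 448 = 8960
    Σ(formed) = 21296 kJ
  ΔH_2 = 16804 − 21296 = −4492 kJ
ΔH_1 − ΔH_2 = +4554 kJ, so reaction 2 has the more negative ΔH; |ΔH_1 − ΔH_2| = 4554 kJ.

Reaction 2, by 4554 kJ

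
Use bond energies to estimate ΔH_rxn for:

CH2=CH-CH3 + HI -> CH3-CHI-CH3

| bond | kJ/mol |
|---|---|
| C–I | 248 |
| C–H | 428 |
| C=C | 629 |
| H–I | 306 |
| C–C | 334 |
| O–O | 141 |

ΔH ≈ −75 kJ

Bonds broken (reactants):
  C–C: 1 × 334 = 334
  C–H: 6 × 428 = 2568
  C=C: 1 × 629 = 629
  H–I: 1 × 306 = 306
  Σ(broken) = 3837 kJ
Bonds formed (products):
  C–C: 2 × 334 = 668
  C–H: 7 × 428 = 2996
  C–I: 1 × 248 = 248
  Σ(formed) = 3912 kJ
ΔH = Σ(broken) − Σ(formed) = 3837 − 3912 = −75 kJ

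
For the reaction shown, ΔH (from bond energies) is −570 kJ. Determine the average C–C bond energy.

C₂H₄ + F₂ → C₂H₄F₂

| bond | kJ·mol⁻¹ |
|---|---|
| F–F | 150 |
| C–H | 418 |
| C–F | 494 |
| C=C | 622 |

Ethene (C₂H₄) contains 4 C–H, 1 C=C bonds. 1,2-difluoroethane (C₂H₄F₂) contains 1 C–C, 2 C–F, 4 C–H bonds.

Let D be the C–C bond energy.
Σ(broken) = 4×418 + 1×622 + 1×150 = 2444
Σ(formed) = 1×D + 2×494 + 4×418 = 2660 + D
ΔH = Σ(broken) − Σ(formed) = (2444) − (2660 + D) = −216 − D
Setting this equal to −570 kJ gives D = 354 kJ/mol.

D(C–C) ≈ 354 kJ/mol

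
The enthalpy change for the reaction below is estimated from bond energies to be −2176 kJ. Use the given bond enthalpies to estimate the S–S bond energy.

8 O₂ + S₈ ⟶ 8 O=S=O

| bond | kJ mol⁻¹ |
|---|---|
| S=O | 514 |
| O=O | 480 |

D(S–S) ≈ 276 kJ/mol

Let D be the S–S bond energy.
Σ(broken) = 8×480 + 8×D = 3840 + 8D
Σ(formed) = 16×514 = 8224
ΔH = Σ(broken) − Σ(formed) = (3840 + 8D) − (8224) = −4384 + 8D
Setting this equal to −2176 kJ gives 8D = 2208, so D = 276 kJ/mol.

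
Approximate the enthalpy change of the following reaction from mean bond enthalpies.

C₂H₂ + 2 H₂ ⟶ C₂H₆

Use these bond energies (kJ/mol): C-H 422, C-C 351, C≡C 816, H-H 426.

Bonds broken (reactants):
  C≡C: 1 × 816 = 816
  C-H: 2 × 422 = 844
  H-H: 2 × 426 = 852
  Σ(broken) = 2512 kJ
Bonds formed (products):
  C-C: 1 × 351 = 351
  C-H: 6 × 422 = 2532
  Σ(formed) = 2883 kJ
ΔH = Σ(broken) − Σ(formed) = 2512 − 2883 = −371 kJ

ΔH ≈ −371 kJ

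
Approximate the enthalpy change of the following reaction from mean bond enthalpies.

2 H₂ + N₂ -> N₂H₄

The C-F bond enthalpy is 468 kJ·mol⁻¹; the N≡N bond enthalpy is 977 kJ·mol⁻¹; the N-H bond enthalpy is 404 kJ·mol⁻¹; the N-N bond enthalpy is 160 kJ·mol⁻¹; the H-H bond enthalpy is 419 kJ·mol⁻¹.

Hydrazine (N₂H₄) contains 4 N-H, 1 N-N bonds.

Bonds broken (reactants):
  H-H: 2 × 419 = 838
  N≡N: 1 × 977 = 977
  Σ(broken) = 1815 kJ
Bonds formed (products):
  N-H: 4 × 404 = 1616
  N-N: 1 × 160 = 160
  Σ(formed) = 1776 kJ
ΔH = Σ(broken) − Σ(formed) = 1815 − 1776 = +39 kJ

ΔH ≈ +39 kJ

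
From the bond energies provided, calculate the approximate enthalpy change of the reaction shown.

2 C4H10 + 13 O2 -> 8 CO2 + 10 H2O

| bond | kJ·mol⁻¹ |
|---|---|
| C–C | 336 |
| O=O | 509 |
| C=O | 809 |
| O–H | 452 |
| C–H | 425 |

ΔH ≈ −4851 kJ

Bonds broken (reactants):
  C–C: 6 × 336 = 2016
  C–H: 20 × 425 = 8500
  O=O: 13 × 509 = 6617
  Σ(broken) = 17133 kJ
Bonds formed (products):
  C=O: 16 × 809 = 12944
  O–H: 20 × 452 = 9040
  Σ(formed) = 21984 kJ
ΔH = Σ(broken) − Σ(formed) = 17133 − 21984 = −4851 kJ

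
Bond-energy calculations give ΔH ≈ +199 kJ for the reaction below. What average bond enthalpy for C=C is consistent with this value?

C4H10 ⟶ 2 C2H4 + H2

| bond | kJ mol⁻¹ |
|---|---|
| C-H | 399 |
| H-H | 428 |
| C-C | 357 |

Let D be the C=C bond energy.
Σ(broken) = 3×357 + 10×399 = 5061
Σ(formed) = 8×399 + 2×D + 1×428 = 3620 + 2D
ΔH = Σ(broken) − Σ(formed) = (5061) − (3620 + 2D) = +1441 − 2D
Setting this equal to +199 kJ gives 2D = 1242, so D = 621 kJ/mol.

D(C=C) ≈ 621 kJ/mol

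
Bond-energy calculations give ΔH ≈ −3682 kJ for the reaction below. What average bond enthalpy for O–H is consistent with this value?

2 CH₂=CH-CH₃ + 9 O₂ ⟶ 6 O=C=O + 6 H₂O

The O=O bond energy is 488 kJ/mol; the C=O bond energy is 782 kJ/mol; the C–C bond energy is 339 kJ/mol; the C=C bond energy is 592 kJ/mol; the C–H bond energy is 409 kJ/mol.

Let D be the O–H bond energy.
Σ(broken) = 2×339 + 12×409 + 2×592 + 9×488 = 11162
Σ(formed) = 12×782 + 12×D = 9384 + 12D
ΔH = Σ(broken) − Σ(formed) = (11162) − (9384 + 12D) = +1778 − 12D
Setting this equal to −3682 kJ gives 12D = 5460, so D = 455 kJ/mol.

D(O–H) ≈ 455 kJ/mol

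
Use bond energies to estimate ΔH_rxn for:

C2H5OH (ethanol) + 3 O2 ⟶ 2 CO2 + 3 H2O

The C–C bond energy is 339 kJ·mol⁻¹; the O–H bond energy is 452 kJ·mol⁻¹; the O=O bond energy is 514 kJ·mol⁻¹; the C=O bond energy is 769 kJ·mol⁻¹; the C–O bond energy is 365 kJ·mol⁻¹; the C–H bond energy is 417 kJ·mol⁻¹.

ΔH ≈ −1005 kJ

Bonds broken (reactants):
  C–C: 1 × 339 = 339
  C–H: 5 × 417 = 2085
  C–O: 1 × 365 = 365
  O–H: 1 × 452 = 452
  O=O: 3 × 514 = 1542
  Σ(broken) = 4783 kJ
Bonds formed (products):
  C=O: 4 × 769 = 3076
  O–H: 6 × 452 = 2712
  Σ(formed) = 5788 kJ
ΔH = Σ(broken) − Σ(formed) = 4783 − 5788 = −1005 kJ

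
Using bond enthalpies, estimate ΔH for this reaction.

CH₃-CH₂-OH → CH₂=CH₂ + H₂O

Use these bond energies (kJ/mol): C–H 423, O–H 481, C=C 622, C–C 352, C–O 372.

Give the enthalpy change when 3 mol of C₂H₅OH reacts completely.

Bonds broken (reactants):
  C–C: 1 × 352 = 352
  C–H: 5 × 423 = 2115
  C–O: 1 × 372 = 372
  O–H: 1 × 481 = 481
  Σ(broken) = 3320 kJ
Bonds formed (products):
  C–H: 4 × 423 = 1692
  C=C: 1 × 622 = 622
  O–H: 2 × 481 = 962
  Σ(formed) = 3276 kJ
ΔH = Σ(broken) − Σ(formed) = 3320 − 3276 = +44 kJ
For 3× the reaction as written: 3 × (+44) = +132 kJ

ΔH = +132 kJ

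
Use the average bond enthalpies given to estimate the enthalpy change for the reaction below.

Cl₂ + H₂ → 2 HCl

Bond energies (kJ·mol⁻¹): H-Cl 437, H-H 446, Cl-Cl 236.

ΔH ≈ −192 kJ

Bonds broken (reactants):
  Cl-Cl: 1 × 236 = 236
  H-H: 1 × 446 = 446
  Σ(broken) = 682 kJ
Bonds formed (products):
  H-Cl: 2 × 437 = 874
  Σ(formed) = 874 kJ
ΔH = Σ(broken) − Σ(formed) = 682 − 874 = −192 kJ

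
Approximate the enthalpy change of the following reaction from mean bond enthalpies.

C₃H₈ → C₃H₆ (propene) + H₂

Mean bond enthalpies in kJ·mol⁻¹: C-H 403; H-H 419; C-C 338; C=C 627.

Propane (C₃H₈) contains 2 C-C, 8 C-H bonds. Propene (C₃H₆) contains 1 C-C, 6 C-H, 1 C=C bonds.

ΔH ≈ +98 kJ

Bonds broken (reactants):
  C-C: 2 × 338 = 676
  C-H: 8 × 403 = 3224
  Σ(broken) = 3900 kJ
Bonds formed (products):
  C-C: 1 × 338 = 338
  C-H: 6 × 403 = 2418
  C=C: 1 × 627 = 627
  H-H: 1 × 419 = 419
  Σ(formed) = 3802 kJ
ΔH = Σ(broken) − Σ(formed) = 3900 − 3802 = +98 kJ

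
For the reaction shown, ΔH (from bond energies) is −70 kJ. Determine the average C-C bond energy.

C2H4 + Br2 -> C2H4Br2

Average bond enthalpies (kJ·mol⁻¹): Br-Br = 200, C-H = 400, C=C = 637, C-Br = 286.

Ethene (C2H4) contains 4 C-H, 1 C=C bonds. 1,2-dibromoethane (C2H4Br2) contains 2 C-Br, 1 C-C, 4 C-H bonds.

Let D be the C-C bond energy.
Σ(broken) = 1×200 + 4×400 + 1×637 = 2437
Σ(formed) = 2×286 + 1×D + 4×400 = 2172 + D
ΔH = Σ(broken) − Σ(formed) = (2437) − (2172 + D) = +265 − D
Setting this equal to −70 kJ gives D = 335 kJ/mol.

D(C-C) ≈ 335 kJ/mol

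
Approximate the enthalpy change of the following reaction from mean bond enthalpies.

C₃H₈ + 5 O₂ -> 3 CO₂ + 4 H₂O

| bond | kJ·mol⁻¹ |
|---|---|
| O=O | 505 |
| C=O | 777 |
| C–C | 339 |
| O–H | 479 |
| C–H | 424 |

Bonds broken (reactants):
  C–C: 2 × 339 = 678
  C–H: 8 × 424 = 3392
  O=O: 5 × 505 = 2525
  Σ(broken) = 6595 kJ
Bonds formed (products):
  C=O: 6 × 777 = 4662
  O–H: 8 × 479 = 3832
  Σ(formed) = 8494 kJ
ΔH = Σ(broken) − Σ(formed) = 6595 − 8494 = −1899 kJ

ΔH ≈ −1899 kJ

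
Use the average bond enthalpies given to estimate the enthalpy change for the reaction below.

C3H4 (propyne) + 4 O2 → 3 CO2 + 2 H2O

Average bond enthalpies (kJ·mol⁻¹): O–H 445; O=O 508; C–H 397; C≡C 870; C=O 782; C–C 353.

ΔH ≈ −1629 kJ

Bonds broken (reactants):
  C≡C: 1 × 870 = 870
  C–C: 1 × 353 = 353
  C–H: 4 × 397 = 1588
  O=O: 4 × 508 = 2032
  Σ(broken) = 4843 kJ
Bonds formed (products):
  C=O: 6 × 782 = 4692
  O–H: 4 × 445 = 1780
  Σ(formed) = 6472 kJ
ΔH = Σ(broken) − Σ(formed) = 4843 − 6472 = −1629 kJ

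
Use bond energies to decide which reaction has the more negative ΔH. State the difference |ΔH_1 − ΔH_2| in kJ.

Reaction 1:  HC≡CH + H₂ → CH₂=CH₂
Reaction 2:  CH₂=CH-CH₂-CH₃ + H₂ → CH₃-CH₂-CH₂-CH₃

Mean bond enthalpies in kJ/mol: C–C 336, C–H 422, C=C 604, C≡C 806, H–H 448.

Reaction 1, by 66 kJ

Reaction 1:
  Bonds broken (reactants):
    C≡C: 1 × 806 = 806
    C–H: 2 × 422 = 844
    H–H: 1 × 448 = 448
    Σ(broken) = 2098 kJ
  Bonds formed (products):
    C–H: 4 × 422 = 1688
    C=C: 1 × 604 = 604
    Σ(formed) = 2292 kJ
  ΔH_1 = 2098 − 2292 = −194 kJ
Reaction 2:
  Bonds broken (reactants):
    C–C: 2 × 336 = 672
    C–H: 8 × 422 = 3376
    C=C: 1 × 604 = 604
    H–H: 1 × 448 = 448
    Σ(broken) = 5100 kJ
  Bonds formed (products):
    C–C: 3 × 336 = 1008
    C–H: 10 × 422 = 4220
    Σ(formed) = 5228 kJ
  ΔH_2 = 5100 − 5228 = −128 kJ
ΔH_1 − ΔH_2 = −66 kJ, so reaction 1 has the more negative ΔH; |ΔH_1 − ΔH_2| = 66 kJ.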